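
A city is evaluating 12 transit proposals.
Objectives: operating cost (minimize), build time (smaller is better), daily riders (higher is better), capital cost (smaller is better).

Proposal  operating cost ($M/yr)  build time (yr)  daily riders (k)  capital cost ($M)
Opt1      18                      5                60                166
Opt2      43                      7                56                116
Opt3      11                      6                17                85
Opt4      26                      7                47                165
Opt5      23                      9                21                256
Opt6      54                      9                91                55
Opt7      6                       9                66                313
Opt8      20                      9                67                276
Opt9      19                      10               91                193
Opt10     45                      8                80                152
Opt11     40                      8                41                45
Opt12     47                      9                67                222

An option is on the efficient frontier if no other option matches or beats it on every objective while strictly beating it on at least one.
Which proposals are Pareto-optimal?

Opt1, Opt2, Opt3, Opt4, Opt6, Opt7, Opt8, Opt9, Opt10, Opt11

Opt1: not dominated (best build time).
Opt2: not dominated.
Opt3: not dominated.
Opt4: not dominated.
Opt5: dominated by Opt1 (operating cost 18≤23, build time 5≤9, daily riders 60≥21, capital cost 166≤256).
Opt6: not dominated.
Opt7: not dominated (best operating cost).
Opt8: not dominated.
Opt9: not dominated.
Opt10: not dominated.
Opt11: not dominated (best capital cost).
Opt12: dominated by Opt10 (operating cost 45≤47, build time 8≤9, daily riders 80≥67, capital cost 152≤222).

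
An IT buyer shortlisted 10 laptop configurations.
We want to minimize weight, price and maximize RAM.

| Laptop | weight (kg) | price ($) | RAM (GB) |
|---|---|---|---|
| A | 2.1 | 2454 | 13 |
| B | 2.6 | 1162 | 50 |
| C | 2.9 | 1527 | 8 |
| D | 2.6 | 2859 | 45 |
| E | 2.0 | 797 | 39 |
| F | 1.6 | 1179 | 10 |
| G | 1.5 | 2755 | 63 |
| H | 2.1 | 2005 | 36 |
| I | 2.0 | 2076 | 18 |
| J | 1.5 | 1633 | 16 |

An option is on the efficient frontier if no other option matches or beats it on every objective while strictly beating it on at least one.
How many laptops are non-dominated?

A: dominated by E (weight 2.0≤2.1, price 797≤2454, RAM 39≥13).
B: not dominated.
C: dominated by B (weight 2.6≤2.9, price 1162≤1527, RAM 50≥8).
D: dominated by B (weight 2.6≤2.6, price 1162≤2859, RAM 50≥45).
E: not dominated (best price).
F: not dominated.
G: not dominated (best RAM).
H: dominated by E (weight 2.0≤2.1, price 797≤2005, RAM 39≥36).
I: dominated by E (weight 2.0≤2.0, price 797≤2076, RAM 39≥18).
J: not dominated.
Pareto-optimal: B, E, F, G, J → 5.

5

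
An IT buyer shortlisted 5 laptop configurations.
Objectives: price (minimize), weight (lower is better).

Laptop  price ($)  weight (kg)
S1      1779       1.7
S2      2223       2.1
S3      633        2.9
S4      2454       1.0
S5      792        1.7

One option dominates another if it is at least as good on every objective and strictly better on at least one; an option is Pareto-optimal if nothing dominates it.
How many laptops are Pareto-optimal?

3

S1: dominated by S5 (price 792≤1779, weight 1.7≤1.7).
S2: dominated by S1 (price 1779≤2223, weight 1.7≤2.1).
S3: not dominated (best price).
S4: not dominated (best weight).
S5: not dominated.
Pareto-optimal: S3, S4, S5 → 3.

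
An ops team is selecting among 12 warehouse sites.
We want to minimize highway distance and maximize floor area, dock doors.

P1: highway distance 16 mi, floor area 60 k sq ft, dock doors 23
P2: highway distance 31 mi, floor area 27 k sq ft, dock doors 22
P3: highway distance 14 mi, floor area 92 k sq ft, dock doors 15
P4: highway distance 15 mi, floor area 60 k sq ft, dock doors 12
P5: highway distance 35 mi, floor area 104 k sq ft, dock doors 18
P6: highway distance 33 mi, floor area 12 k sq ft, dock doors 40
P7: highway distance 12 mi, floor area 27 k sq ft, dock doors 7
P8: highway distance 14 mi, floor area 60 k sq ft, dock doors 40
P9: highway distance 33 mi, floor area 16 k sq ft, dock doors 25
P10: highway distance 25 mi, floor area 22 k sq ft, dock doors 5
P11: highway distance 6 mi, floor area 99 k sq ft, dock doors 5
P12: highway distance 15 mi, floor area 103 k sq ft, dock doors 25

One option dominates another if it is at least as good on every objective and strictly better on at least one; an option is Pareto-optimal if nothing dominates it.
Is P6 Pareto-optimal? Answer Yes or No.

No

P8 vs P6: highway distance 14≤33, floor area 60≥12, dock doors 40≥40 — P8 is at least as good on every objective and strictly better on at least one, so P8 dominates P6.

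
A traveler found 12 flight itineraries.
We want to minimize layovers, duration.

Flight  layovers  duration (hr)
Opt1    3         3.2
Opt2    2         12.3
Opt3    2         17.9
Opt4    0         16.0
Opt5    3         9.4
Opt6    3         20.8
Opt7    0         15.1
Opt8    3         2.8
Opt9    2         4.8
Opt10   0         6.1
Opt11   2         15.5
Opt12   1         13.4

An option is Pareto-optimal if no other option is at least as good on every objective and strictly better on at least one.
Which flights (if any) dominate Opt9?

Opt1: worse on layovers (3 vs 2).
Opt2: worse on duration (12.3 vs 4.8).
Opt3: worse on duration (17.9 vs 4.8).
Opt4: worse on duration (16.0 vs 4.8).
Opt5: worse on layovers (3 vs 2).
Opt6: worse on layovers (3 vs 2).
Opt7: worse on duration (15.1 vs 4.8).
Opt8: worse on layovers (3 vs 2).
Opt10: worse on duration (6.1 vs 4.8).
Opt11: worse on duration (15.5 vs 4.8).
Opt12: worse on duration (13.4 vs 4.8).
No option dominates Opt9.

none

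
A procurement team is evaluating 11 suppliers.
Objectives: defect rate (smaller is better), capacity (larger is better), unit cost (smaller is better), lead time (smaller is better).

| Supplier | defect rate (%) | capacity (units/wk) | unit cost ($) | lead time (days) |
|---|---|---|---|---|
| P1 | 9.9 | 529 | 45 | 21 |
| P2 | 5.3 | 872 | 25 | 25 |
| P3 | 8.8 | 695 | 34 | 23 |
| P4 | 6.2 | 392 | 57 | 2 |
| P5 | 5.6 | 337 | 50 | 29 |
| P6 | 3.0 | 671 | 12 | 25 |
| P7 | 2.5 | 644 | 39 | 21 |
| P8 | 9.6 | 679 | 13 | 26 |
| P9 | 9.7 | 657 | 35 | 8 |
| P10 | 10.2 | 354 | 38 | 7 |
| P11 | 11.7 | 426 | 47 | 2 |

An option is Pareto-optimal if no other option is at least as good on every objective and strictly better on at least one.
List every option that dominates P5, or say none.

P2, P6, P7

P2: defect rate 5.3≤5.6, capacity 872≥337, unit cost 25≤50, lead time 25≤29 — dominates P5.
P6: defect rate 3.0≤5.6, capacity 671≥337, unit cost 12≤50, lead time 25≤29 — dominates P5.
P7: defect rate 2.5≤5.6, capacity 644≥337, unit cost 39≤50, lead time 21≤29 — dominates P5.
Others (P1, P3, P4, P8, P9, P10, P11) are each worse than P5 on at least one objective.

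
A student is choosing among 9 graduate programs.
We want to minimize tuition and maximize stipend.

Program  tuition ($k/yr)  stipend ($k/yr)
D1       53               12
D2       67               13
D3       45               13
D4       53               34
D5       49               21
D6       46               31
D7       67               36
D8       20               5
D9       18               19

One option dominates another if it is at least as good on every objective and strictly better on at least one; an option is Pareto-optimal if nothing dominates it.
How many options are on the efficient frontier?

4

D1: dominated by D3 (tuition 45≤53, stipend 13≥12).
D2: dominated by D3 (tuition 45≤67, stipend 13≥13).
D3: dominated by D9 (tuition 18≤45, stipend 19≥13).
D4: not dominated.
D5: dominated by D6 (tuition 46≤49, stipend 31≥21).
D6: not dominated.
D7: not dominated (best stipend).
D8: dominated by D9 (tuition 18≤20, stipend 19≥5).
D9: not dominated (best tuition).
Pareto-optimal: D4, D6, D7, D9 → 4.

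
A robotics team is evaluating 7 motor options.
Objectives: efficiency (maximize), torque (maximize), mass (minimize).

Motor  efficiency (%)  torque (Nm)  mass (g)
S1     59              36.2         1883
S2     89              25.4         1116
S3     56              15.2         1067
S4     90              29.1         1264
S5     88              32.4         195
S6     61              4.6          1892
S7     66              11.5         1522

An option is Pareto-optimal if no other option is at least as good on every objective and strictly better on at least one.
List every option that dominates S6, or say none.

S2, S4, S5, S7

S2: efficiency 89≥61, torque 25.4≥4.6, mass 1116≤1892 — dominates S6.
S4: efficiency 90≥61, torque 29.1≥4.6, mass 1264≤1892 — dominates S6.
S5: efficiency 88≥61, torque 32.4≥4.6, mass 195≤1892 — dominates S6.
S7: efficiency 66≥61, torque 11.5≥4.6, mass 1522≤1892 — dominates S6.
Others (S1, S3) are each worse than S6 on at least one objective.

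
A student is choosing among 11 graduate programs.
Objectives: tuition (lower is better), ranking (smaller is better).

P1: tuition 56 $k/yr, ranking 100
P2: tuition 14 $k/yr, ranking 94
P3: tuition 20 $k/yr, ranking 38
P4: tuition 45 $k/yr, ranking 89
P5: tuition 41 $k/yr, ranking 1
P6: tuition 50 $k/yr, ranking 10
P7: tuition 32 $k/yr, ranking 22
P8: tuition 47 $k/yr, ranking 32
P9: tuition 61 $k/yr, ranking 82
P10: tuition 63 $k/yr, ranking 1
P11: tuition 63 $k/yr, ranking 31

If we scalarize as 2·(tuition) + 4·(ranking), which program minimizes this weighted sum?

P1: 2·56 + 4·100 = 512
P2: 2·14 + 4·94 = 404
P3: 2·20 + 4·38 = 192
P4: 2·45 + 4·89 = 446
P5: 2·41 + 4·1 = 86
P6: 2·50 + 4·10 = 140
P7: 2·32 + 4·22 = 152
P8: 2·47 + 4·32 = 222
P9: 2·61 + 4·82 = 450
P10: 2·63 + 4·1 = 130
P11: 2·63 + 4·31 = 250
Lowest: P5 at 86.

P5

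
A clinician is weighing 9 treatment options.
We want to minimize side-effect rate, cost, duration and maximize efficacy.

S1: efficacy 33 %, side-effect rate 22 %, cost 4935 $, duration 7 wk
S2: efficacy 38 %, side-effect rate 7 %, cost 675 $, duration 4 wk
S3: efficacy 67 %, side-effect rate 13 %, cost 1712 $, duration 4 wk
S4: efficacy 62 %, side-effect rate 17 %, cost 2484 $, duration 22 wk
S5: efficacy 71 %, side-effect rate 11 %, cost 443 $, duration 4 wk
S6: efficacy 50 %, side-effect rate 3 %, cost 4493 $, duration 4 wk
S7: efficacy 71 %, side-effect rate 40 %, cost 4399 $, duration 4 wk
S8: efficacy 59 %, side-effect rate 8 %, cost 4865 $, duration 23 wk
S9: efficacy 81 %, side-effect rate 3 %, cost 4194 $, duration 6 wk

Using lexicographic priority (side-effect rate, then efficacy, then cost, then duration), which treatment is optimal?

S9

First minimize side-effect rate: best is 3, kept {S6, S9}.
Then maximize efficacy: best is 81, kept {S9}.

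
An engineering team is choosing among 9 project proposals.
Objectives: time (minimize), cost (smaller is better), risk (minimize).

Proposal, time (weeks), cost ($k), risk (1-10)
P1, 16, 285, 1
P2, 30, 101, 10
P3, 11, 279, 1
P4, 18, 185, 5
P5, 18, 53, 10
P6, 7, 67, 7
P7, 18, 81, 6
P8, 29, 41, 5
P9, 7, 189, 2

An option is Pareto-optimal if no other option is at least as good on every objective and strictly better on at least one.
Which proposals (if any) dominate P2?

P5: time 18≤30, cost 53≤101, risk 10≤10 — dominates P2.
P6: time 7≤30, cost 67≤101, risk 7≤10 — dominates P2.
P7: time 18≤30, cost 81≤101, risk 6≤10 — dominates P2.
P8: time 29≤30, cost 41≤101, risk 5≤10 — dominates P2.
Others (P1, P3, P4, P9) are each worse than P2 on at least one objective.

P5, P6, P7, P8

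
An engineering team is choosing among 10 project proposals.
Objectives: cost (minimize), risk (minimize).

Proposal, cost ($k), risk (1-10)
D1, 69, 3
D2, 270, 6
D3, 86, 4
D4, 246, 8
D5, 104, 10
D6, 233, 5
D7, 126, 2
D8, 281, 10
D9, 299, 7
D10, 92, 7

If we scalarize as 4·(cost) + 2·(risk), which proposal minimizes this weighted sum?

D1

D1: 4·69 + 2·3 = 282
D2: 4·270 + 2·6 = 1092
D3: 4·86 + 2·4 = 352
D4: 4·246 + 2·8 = 1000
D5: 4·104 + 2·10 = 436
D6: 4·233 + 2·5 = 942
D7: 4·126 + 2·2 = 508
D8: 4·281 + 2·10 = 1144
D9: 4·299 + 2·7 = 1210
D10: 4·92 + 2·7 = 382
Lowest: D1 at 282.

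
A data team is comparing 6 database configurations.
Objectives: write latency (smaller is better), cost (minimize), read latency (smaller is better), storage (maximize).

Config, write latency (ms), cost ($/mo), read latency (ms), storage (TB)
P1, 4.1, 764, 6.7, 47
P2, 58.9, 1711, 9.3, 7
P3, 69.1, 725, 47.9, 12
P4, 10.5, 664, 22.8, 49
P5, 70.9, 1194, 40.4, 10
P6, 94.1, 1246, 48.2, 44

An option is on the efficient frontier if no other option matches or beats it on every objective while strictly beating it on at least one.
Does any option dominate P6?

P1 vs P6: write latency 4.1≤94.1, cost 764≤1246, read latency 6.7≤48.2, storage 47≥44 — P1 is at least as good on every objective and strictly better on at least one, so P1 dominates P6.

Yes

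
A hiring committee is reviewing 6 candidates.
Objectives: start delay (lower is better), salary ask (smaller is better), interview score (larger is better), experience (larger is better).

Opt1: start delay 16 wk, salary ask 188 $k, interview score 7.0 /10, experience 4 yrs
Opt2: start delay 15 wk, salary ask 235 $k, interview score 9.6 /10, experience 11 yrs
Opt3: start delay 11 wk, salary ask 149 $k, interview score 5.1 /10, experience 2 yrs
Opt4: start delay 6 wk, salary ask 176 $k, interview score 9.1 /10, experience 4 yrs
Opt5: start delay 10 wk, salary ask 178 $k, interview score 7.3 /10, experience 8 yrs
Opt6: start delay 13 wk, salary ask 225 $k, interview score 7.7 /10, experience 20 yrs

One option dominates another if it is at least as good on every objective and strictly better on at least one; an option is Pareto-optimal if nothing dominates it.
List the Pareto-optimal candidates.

Opt2, Opt3, Opt4, Opt5, Opt6

Opt1: dominated by Opt4 (start delay 6≤16, salary ask 176≤188, interview score 9.1≥7.0, experience 4≥4).
Opt2: not dominated (best interview score).
Opt3: not dominated (best salary ask).
Opt4: not dominated (best start delay).
Opt5: not dominated.
Opt6: not dominated (best experience).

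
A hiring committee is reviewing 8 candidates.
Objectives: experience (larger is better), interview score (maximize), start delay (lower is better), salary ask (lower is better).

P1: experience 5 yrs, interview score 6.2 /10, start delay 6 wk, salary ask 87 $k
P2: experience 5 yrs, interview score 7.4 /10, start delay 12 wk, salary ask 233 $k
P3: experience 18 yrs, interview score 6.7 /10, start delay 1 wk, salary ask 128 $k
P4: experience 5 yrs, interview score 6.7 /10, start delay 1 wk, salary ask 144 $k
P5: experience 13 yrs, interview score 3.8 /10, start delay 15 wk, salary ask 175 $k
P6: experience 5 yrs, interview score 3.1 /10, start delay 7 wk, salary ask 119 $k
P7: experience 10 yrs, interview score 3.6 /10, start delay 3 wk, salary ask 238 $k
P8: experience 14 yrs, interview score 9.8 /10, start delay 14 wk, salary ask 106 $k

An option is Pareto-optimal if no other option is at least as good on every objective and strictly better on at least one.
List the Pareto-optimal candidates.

P1: not dominated (best salary ask).
P2: not dominated.
P3: not dominated (best experience).
P4: dominated by P3 (experience 18≥5, interview score 6.7≥6.7, start delay 1≤1, salary ask 128≤144).
P5: dominated by P3 (experience 18≥13, interview score 6.7≥3.8, start delay 1≤15, salary ask 128≤175).
P6: dominated by P1 (experience 5≥5, interview score 6.2≥3.1, start delay 6≤7, salary ask 87≤119).
P7: dominated by P3 (experience 18≥10, interview score 6.7≥3.6, start delay 1≤3, salary ask 128≤238).
P8: not dominated (best interview score).

P1, P2, P3, P8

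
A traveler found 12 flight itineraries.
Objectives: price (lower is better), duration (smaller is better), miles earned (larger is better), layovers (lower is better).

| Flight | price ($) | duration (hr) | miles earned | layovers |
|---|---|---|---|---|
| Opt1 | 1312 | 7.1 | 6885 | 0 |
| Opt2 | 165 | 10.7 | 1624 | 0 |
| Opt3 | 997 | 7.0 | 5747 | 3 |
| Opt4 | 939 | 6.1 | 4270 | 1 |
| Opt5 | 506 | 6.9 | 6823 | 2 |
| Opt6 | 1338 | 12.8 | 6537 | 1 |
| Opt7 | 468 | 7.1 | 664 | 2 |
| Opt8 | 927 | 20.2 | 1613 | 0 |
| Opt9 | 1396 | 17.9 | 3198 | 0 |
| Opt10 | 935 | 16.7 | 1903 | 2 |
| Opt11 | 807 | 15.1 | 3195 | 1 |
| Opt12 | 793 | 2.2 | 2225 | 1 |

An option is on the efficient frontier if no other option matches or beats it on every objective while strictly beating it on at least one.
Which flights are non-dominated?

Opt1: not dominated (best miles earned).
Opt2: not dominated (best price).
Opt3: dominated by Opt5 (price 506≤997, duration 6.9≤7.0, miles earned 6823≥5747, layovers 2≤3).
Opt4: not dominated.
Opt5: not dominated.
Opt6: dominated by Opt1 (price 1312≤1338, duration 7.1≤12.8, miles earned 6885≥6537, layovers 0≤1).
Opt7: not dominated.
Opt8: dominated by Opt2 (price 165≤927, duration 10.7≤20.2, miles earned 1624≥1613, layovers 0≤0).
Opt9: dominated by Opt1 (price 1312≤1396, duration 7.1≤17.9, miles earned 6885≥3198, layovers 0≤0).
Opt10: dominated by Opt5 (price 506≤935, duration 6.9≤16.7, miles earned 6823≥1903, layovers 2≤2).
Opt11: not dominated.
Opt12: not dominated (best duration).

Opt1, Opt2, Opt4, Opt5, Opt7, Opt11, Opt12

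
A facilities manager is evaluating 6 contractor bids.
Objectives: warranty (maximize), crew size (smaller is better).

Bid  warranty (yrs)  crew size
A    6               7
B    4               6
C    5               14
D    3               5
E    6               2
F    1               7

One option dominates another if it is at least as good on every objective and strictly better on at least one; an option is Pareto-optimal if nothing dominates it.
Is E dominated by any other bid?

A: worse on crew size (7 vs 2).
B: worse on warranty (4 vs 6).
C: worse on warranty (5 vs 6).
D: worse on warranty (3 vs 6).
F: worse on warranty (1 vs 6).
No option is at least as good as E on every objective and strictly better on one.

No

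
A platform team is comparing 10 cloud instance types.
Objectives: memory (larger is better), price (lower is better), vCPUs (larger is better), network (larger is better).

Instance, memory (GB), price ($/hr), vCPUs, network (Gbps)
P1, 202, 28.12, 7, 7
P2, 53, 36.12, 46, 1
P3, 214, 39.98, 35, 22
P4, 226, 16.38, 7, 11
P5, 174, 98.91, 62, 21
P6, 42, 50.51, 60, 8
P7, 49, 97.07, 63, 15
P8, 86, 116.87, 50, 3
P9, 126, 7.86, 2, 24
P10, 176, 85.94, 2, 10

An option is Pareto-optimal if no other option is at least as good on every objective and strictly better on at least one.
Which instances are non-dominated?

P1: dominated by P4 (memory 226≥202, price 16.38≤28.12, vCPUs 7≥7, network 11≥7).
P2: not dominated.
P3: not dominated.
P4: not dominated (best memory).
P5: not dominated.
P6: not dominated.
P7: not dominated (best vCPUs).
P8: dominated by P5 (memory 174≥86, price 98.91≤116.87, vCPUs 62≥50, network 21≥3).
P9: not dominated (best price).
P10: dominated by P3 (memory 214≥176, price 39.98≤85.94, vCPUs 35≥2, network 22≥10).

P2, P3, P4, P5, P6, P7, P9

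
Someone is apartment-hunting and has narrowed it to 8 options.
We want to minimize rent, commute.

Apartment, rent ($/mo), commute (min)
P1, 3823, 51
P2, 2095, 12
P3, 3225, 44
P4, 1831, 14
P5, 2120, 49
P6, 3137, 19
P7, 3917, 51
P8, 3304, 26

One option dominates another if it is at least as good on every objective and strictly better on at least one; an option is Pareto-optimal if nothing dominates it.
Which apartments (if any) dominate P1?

P2, P3, P4, P5, P6, P8

P2: rent 2095≤3823, commute 12≤51 — dominates P1.
P3: rent 3225≤3823, commute 44≤51 — dominates P1.
P4: rent 1831≤3823, commute 14≤51 — dominates P1.
P5: rent 2120≤3823, commute 49≤51 — dominates P1.
P6: rent 3137≤3823, commute 19≤51 — dominates P1.
P8: rent 3304≤3823, commute 26≤51 — dominates P1.
Others (P7) are each worse than P1 on at least one objective.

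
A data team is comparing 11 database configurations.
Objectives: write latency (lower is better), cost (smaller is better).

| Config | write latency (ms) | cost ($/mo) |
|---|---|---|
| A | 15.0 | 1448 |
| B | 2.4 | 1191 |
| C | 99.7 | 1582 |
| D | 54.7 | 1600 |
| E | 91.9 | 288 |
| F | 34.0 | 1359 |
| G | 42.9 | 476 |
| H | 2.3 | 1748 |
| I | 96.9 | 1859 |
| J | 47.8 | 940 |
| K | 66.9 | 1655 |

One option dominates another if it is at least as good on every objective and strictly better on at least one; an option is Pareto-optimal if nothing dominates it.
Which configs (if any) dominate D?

A: write latency 15.0≤54.7, cost 1448≤1600 — dominates D.
B: write latency 2.4≤54.7, cost 1191≤1600 — dominates D.
F: write latency 34.0≤54.7, cost 1359≤1600 — dominates D.
G: write latency 42.9≤54.7, cost 476≤1600 — dominates D.
J: write latency 47.8≤54.7, cost 940≤1600 — dominates D.
Others (C, E, H, I, K) are each worse than D on at least one objective.

A, B, F, G, J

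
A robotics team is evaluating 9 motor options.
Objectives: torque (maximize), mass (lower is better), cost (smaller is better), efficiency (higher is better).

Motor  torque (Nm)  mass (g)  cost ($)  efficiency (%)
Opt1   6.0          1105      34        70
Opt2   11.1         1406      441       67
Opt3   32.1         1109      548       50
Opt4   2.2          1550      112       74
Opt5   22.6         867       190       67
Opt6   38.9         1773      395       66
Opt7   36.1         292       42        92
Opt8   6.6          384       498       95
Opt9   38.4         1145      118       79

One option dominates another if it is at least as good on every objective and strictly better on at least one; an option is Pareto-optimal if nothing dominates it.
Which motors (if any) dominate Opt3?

Opt7

Opt7: torque 36.1≥32.1, mass 292≤1109, cost 42≤548, efficiency 92≥50 — dominates Opt3.
Others (Opt1, Opt2, Opt4, Opt5, Opt6, Opt8, Opt9) are each worse than Opt3 on at least one objective.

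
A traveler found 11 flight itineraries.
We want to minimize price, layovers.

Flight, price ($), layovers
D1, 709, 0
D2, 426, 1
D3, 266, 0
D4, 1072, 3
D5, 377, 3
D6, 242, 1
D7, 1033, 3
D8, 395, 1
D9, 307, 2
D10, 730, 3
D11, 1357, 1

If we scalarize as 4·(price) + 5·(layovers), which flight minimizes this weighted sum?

D1: 4·709 + 5·0 = 2836
D2: 4·426 + 5·1 = 1709
D3: 4·266 + 5·0 = 1064
D4: 4·1072 + 5·3 = 4303
D5: 4·377 + 5·3 = 1523
D6: 4·242 + 5·1 = 973
D7: 4·1033 + 5·3 = 4147
D8: 4·395 + 5·1 = 1585
D9: 4·307 + 5·2 = 1238
D10: 4·730 + 5·3 = 2935
D11: 4·1357 + 5·1 = 5433
Lowest: D6 at 973.

D6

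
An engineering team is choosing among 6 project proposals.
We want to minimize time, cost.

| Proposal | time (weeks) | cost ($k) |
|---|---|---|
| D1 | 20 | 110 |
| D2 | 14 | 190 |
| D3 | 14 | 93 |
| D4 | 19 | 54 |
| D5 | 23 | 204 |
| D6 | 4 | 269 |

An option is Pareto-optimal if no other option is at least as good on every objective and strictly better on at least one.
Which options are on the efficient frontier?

D3, D4, D6

D1: dominated by D3 (time 14≤20, cost 93≤110).
D2: dominated by D3 (time 14≤14, cost 93≤190).
D3: not dominated.
D4: not dominated (best cost).
D5: dominated by D1 (time 20≤23, cost 110≤204).
D6: not dominated (best time).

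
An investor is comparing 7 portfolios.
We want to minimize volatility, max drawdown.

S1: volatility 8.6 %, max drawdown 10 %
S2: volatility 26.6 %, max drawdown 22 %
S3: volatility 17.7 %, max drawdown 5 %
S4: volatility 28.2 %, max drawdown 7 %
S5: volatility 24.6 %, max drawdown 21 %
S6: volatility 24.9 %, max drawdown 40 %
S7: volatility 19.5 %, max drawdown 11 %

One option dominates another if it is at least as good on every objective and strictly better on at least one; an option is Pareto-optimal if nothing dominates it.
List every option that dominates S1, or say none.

S2: worse on volatility (26.6 vs 8.6).
S3: worse on volatility (17.7 vs 8.6).
S4: worse on volatility (28.2 vs 8.6).
S5: worse on volatility (24.6 vs 8.6).
S6: worse on volatility (24.9 vs 8.6).
S7: worse on volatility (19.5 vs 8.6).
No option dominates S1.

none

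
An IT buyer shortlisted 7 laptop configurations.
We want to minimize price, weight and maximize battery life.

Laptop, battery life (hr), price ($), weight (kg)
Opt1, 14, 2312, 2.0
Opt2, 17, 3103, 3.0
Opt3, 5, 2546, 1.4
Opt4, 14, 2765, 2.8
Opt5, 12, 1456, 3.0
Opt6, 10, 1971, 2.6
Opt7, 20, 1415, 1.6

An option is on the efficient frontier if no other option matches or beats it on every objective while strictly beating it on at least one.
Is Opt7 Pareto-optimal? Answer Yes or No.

Opt1: worse on battery life (14 vs 20).
Opt2: worse on battery life (17 vs 20).
Opt3: worse on battery life (5 vs 20).
Opt4: worse on battery life (14 vs 20).
Opt5: worse on battery life (12 vs 20).
Opt6: worse on battery life (10 vs 20).
No option is at least as good as Opt7 on every objective and strictly better on one.

Yes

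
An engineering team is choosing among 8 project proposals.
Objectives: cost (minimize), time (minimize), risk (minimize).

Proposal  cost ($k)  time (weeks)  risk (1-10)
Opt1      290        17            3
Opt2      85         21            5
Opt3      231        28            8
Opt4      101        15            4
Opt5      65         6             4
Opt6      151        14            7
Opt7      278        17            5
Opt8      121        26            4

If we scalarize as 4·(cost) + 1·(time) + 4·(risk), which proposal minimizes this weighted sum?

Opt5

Opt1: 4·290 + 1·17 + 4·3 = 1189
Opt2: 4·85 + 1·21 + 4·5 = 381
Opt3: 4·231 + 1·28 + 4·8 = 984
Opt4: 4·101 + 1·15 + 4·4 = 435
Opt5: 4·65 + 1·6 + 4·4 = 282
Opt6: 4·151 + 1·14 + 4·7 = 646
Opt7: 4·278 + 1·17 + 4·5 = 1149
Opt8: 4·121 + 1·26 + 4·4 = 526
Lowest: Opt5 at 282.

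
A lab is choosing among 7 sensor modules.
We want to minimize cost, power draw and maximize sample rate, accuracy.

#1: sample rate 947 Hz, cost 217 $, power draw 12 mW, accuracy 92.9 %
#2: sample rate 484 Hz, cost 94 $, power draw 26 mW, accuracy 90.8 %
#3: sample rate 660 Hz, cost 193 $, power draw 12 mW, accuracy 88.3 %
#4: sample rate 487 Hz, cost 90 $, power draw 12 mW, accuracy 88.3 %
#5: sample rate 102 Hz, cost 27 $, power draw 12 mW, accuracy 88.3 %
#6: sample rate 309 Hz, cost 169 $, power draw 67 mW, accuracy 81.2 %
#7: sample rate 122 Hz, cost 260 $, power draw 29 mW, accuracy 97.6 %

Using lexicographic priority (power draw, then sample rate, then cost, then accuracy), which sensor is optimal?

#1

First minimize power draw: best is 12, kept {#1, #3, #4, #5}.
Then maximize sample rate: best is 947, kept {#1}.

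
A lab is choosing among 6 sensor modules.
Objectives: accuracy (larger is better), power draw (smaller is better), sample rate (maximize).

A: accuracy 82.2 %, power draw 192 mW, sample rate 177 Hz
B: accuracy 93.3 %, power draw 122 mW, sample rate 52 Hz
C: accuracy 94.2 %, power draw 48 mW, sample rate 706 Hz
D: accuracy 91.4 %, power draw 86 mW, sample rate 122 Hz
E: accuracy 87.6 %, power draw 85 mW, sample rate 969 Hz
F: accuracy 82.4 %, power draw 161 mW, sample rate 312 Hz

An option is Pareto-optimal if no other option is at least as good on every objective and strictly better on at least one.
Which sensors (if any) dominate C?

A: worse on accuracy (82.2 vs 94.2).
B: worse on accuracy (93.3 vs 94.2).
D: worse on accuracy (91.4 vs 94.2).
E: worse on accuracy (87.6 vs 94.2).
F: worse on accuracy (82.4 vs 94.2).
No option dominates C.

none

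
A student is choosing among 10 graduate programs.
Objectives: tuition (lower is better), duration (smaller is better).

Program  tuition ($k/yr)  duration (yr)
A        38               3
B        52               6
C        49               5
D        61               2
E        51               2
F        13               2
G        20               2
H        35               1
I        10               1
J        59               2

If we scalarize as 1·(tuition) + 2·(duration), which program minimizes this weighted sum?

I

A: 1·38 + 2·3 = 44
B: 1·52 + 2·6 = 64
C: 1·49 + 2·5 = 59
D: 1·61 + 2·2 = 65
E: 1·51 + 2·2 = 55
F: 1·13 + 2·2 = 17
G: 1·20 + 2·2 = 24
H: 1·35 + 2·1 = 37
I: 1·10 + 2·1 = 12
J: 1·59 + 2·2 = 63
Lowest: I at 12.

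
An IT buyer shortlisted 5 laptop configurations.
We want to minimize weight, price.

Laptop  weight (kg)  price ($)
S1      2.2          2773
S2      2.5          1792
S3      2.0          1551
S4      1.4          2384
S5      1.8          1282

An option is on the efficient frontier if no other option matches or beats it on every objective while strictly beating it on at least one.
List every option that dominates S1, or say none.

S3, S4, S5

S3: weight 2.0≤2.2, price 1551≤2773 — dominates S1.
S4: weight 1.4≤2.2, price 2384≤2773 — dominates S1.
S5: weight 1.8≤2.2, price 1282≤2773 — dominates S1.
Others (S2) are each worse than S1 on at least one objective.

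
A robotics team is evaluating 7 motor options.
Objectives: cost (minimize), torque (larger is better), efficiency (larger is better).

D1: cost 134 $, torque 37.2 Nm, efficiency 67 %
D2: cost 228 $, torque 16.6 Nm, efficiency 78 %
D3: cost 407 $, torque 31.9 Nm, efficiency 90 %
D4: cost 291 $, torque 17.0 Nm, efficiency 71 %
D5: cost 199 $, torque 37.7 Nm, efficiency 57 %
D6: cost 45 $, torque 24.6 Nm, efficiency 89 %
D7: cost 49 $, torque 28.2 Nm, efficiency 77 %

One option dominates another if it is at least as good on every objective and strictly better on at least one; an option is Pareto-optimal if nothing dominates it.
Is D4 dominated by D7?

Yes

D7 vs D4: cost 49≤291, torque 28.2≥17.0, efficiency 77≥71 — D7 is at least as good on every objective with at least one strict improvement.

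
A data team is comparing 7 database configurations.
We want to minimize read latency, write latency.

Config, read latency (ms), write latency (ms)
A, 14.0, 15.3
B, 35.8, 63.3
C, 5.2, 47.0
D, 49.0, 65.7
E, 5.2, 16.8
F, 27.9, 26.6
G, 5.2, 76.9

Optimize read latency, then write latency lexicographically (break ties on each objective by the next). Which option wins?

E

First minimize read latency: best is 5.2, kept {C, E, G}.
Then minimize write latency: best is 16.8, kept {E}.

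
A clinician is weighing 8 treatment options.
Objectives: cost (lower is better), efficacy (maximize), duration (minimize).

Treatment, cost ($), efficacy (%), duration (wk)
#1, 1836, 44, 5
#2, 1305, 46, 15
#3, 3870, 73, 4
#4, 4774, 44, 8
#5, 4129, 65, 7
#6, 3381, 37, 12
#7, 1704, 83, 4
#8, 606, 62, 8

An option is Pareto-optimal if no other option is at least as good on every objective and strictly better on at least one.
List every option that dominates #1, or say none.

#7

#7: cost 1704≤1836, efficacy 83≥44, duration 4≤5 — dominates #1.
Others (#2, #3, #4, #5, #6, #8) are each worse than #1 on at least one objective.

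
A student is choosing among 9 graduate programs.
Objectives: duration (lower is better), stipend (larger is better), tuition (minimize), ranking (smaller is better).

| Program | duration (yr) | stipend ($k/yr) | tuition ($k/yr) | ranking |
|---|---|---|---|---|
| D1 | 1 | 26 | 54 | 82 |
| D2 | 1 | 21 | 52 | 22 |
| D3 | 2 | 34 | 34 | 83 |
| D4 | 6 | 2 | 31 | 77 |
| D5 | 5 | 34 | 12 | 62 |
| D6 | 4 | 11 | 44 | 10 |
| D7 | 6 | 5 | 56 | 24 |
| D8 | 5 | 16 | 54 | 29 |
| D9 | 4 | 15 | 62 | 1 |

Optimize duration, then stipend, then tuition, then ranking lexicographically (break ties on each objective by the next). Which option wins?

First minimize duration: best is 1, kept {D1, D2}.
Then maximize stipend: best is 26, kept {D1}.

D1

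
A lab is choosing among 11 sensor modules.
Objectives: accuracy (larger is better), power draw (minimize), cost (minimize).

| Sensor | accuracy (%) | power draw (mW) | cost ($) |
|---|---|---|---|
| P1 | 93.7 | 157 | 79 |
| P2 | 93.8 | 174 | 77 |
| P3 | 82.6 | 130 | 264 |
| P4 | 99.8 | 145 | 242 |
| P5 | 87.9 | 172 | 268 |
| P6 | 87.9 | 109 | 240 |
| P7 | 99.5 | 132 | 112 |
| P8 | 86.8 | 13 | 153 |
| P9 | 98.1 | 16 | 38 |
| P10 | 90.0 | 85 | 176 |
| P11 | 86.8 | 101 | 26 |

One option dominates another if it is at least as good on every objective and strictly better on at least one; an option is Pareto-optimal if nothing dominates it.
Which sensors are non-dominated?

P1: dominated by P9 (accuracy 98.1≥93.7, power draw 16≤157, cost 38≤79).
P2: dominated by P9 (accuracy 98.1≥93.8, power draw 16≤174, cost 38≤77).
P3: dominated by P6 (accuracy 87.9≥82.6, power draw 109≤130, cost 240≤264).
P4: not dominated (best accuracy).
P5: dominated by P1 (accuracy 93.7≥87.9, power draw 157≤172, cost 79≤268).
P6: dominated by P9 (accuracy 98.1≥87.9, power draw 16≤109, cost 38≤240).
P7: not dominated.
P8: not dominated (best power draw).
P9: not dominated.
P10: dominated by P9 (accuracy 98.1≥90.0, power draw 16≤85, cost 38≤176).
P11: not dominated (best cost).

P4, P7, P8, P9, P11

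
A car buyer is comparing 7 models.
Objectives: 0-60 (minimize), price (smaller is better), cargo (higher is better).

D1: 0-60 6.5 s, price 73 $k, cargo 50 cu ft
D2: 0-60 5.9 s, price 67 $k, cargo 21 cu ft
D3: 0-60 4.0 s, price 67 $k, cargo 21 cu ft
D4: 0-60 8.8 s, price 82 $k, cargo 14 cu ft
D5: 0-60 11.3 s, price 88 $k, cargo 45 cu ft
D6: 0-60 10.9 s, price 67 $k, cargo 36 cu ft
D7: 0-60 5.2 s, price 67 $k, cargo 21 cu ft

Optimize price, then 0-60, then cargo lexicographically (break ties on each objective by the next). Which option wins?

First minimize price: best is 67, kept {D2, D3, D6, D7}.
Then minimize 0-60: best is 4.0, kept {D3}.

D3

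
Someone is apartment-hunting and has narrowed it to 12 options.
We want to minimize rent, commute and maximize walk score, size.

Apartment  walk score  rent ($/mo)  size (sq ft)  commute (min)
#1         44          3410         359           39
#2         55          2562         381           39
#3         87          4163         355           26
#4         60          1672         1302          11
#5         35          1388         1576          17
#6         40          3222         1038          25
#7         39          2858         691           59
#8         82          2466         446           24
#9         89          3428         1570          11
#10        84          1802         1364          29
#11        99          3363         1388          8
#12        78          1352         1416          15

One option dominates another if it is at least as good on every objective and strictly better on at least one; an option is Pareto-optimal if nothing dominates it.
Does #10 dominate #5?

No

#10 vs #5: #10 is worse on rent (1802 vs 1388), so it does not dominate #5.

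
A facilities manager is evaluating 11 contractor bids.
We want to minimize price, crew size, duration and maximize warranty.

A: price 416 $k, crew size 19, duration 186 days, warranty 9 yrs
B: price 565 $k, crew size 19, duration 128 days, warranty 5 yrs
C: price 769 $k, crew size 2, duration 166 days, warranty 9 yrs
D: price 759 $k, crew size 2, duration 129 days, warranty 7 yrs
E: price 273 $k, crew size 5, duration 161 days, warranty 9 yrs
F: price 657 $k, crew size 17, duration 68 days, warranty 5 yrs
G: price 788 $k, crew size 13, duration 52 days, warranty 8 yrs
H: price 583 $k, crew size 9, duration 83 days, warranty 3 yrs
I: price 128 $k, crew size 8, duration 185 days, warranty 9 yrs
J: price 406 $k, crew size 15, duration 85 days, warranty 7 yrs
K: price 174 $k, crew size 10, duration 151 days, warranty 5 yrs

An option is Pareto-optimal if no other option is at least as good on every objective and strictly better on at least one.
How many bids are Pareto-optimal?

9

A: dominated by E (price 273≤416, crew size 5≤19, duration 161≤186, warranty 9≥9).
B: dominated by J (price 406≤565, crew size 15≤19, duration 85≤128, warranty 7≥5).
C: not dominated.
D: not dominated.
E: not dominated.
F: not dominated.
G: not dominated (best duration).
H: not dominated.
I: not dominated (best price).
J: not dominated.
K: not dominated.
Pareto-optimal: C, D, E, F, G, H, I, J, K → 9.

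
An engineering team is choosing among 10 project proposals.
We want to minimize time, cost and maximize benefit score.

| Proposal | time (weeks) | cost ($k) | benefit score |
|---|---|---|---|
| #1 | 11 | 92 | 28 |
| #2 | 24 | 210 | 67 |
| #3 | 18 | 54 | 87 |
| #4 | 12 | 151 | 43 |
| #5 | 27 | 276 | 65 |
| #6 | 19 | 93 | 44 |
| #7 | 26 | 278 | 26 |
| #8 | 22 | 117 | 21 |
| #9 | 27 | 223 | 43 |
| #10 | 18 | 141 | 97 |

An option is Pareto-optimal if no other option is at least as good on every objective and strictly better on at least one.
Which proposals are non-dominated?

#1, #3, #4, #10

#1: not dominated (best time).
#2: dominated by #3 (time 18≤24, cost 54≤210, benefit score 87≥67).
#3: not dominated (best cost).
#4: not dominated.
#5: dominated by #2 (time 24≤27, cost 210≤276, benefit score 67≥65).
#6: dominated by #3 (time 18≤19, cost 54≤93, benefit score 87≥44).
#7: dominated by #1 (time 11≤26, cost 92≤278, benefit score 28≥26).
#8: dominated by #1 (time 11≤22, cost 92≤117, benefit score 28≥21).
#9: dominated by #2 (time 24≤27, cost 210≤223, benefit score 67≥43).
#10: not dominated (best benefit score).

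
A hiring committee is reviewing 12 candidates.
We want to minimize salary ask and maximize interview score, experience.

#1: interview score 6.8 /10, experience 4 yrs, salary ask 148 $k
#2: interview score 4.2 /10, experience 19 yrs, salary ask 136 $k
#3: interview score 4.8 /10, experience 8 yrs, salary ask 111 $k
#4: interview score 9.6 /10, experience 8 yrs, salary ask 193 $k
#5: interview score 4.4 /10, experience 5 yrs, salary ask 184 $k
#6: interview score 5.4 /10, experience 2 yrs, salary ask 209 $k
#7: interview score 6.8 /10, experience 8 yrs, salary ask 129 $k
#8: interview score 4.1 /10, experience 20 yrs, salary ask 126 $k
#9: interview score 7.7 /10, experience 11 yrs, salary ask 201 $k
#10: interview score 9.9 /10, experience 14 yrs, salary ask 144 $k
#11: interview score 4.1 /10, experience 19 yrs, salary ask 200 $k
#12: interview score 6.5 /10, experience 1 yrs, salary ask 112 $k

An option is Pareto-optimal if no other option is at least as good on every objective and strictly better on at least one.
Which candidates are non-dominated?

#2, #3, #7, #8, #10, #12

#1: dominated by #7 (interview score 6.8≥6.8, experience 8≥4, salary ask 129≤148).
#2: not dominated.
#3: not dominated (best salary ask).
#4: dominated by #10 (interview score 9.9≥9.6, experience 14≥8, salary ask 144≤193).
#5: dominated by #3 (interview score 4.8≥4.4, experience 8≥5, salary ask 111≤184).
#6: dominated by #1 (interview score 6.8≥5.4, experience 4≥2, salary ask 148≤209).
#7: not dominated.
#8: not dominated (best experience).
#9: dominated by #10 (interview score 9.9≥7.7, experience 14≥11, salary ask 144≤201).
#10: not dominated (best interview score).
#11: dominated by #2 (interview score 4.2≥4.1, experience 19≥19, salary ask 136≤200).
#12: not dominated.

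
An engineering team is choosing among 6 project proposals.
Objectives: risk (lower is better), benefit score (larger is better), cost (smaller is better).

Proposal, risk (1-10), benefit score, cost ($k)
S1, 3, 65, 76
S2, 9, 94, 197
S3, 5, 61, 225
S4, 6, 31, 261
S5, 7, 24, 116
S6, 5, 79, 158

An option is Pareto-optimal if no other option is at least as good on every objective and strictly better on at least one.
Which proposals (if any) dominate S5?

S1

S1: risk 3≤7, benefit score 65≥24, cost 76≤116 — dominates S5.
Others (S2, S3, S4, S6) are each worse than S5 on at least one objective.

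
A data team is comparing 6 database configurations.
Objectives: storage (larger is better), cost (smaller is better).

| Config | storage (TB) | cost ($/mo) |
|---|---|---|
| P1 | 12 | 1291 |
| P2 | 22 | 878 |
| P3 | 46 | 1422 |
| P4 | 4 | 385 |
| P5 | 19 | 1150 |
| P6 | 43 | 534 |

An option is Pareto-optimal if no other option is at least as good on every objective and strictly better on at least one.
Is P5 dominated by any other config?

Yes

P2 vs P5: storage 22≥19, cost 878≤1150 — P2 is at least as good on every objective and strictly better on at least one, so P2 dominates P5.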